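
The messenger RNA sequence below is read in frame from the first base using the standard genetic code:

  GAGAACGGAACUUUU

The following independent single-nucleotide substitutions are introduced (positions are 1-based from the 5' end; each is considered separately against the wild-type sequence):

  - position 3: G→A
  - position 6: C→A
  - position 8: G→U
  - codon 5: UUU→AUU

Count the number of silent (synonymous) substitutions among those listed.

1

Codon 1: GAG (Glu) → GAA (Glu) — synonymous.
Codon 2: AAC (Asn) → AAA (Lys) — missense.
Codon 3: GGA (Gly) → GUA (Val) — missense.
Codon 5: UUU (Phe) → AUU (Ile) — missense.
Synonymous: 1 of 4.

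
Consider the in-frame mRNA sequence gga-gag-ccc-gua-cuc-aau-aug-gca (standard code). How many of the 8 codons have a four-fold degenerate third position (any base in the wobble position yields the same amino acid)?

Codon 1 GGA (Gly): third position 4-fold.
Codon 2 GAG (Glu): third position 2-fold.
Codon 3 CCC (Pro): third position 4-fold.
Codon 4 GUA (Val): third position 4-fold.
Codon 5 CUC (Leu): third position 4-fold.
Codon 6 AAU (Asn): third position 2-fold.
Codon 7 AUG (Met): third position 1-fold.
Codon 8 GCA (Ala): third position 4-fold.
Four-fold degenerate third positions: 5.

5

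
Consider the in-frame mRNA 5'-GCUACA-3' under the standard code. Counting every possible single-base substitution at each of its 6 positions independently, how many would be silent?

Codon 1 (GCU, Ala): 3 synonymous substitutions.
Codon 2 (ACA, Thr): 3 synonymous substitutions.
Total: 3 + 3 = 6.

6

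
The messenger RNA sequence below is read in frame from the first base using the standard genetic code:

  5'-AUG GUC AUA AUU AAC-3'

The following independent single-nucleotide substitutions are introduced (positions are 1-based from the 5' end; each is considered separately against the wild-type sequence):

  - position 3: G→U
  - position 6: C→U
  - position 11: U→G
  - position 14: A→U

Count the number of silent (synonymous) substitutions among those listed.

1

Codon 1: AUG (Met) → AUU (Ile) — missense.
Codon 2: GUC (Val) → GUU (Val) — synonymous.
Codon 4: AUU (Ile) → AGU (Ser) — missense.
Codon 5: AAC (Asn) → AUC (Ile) — missense.
Synonymous: 1 of 4.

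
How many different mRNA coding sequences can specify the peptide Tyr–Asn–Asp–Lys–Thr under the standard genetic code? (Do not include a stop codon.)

Tyr: 2 codons.
Asn: 2 codons.
Asp: 2 codons.
Lys: 2 codons.
Thr: 4 codons.
2 × 2 × 2 × 2 × 4 = 64.

64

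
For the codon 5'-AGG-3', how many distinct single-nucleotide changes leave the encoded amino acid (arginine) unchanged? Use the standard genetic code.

Position 1: CGG → 1 synonymous.
Position 2: none → 0 synonymous.
Position 3: AGA → 1 synonymous.
Total: 1 + 0 + 1 = 2.

2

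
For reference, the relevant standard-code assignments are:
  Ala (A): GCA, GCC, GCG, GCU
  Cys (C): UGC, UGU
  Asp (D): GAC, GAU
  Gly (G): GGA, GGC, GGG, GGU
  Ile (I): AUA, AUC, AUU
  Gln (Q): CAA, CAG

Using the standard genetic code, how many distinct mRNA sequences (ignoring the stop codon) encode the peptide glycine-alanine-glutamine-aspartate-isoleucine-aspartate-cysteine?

Gly: 4 codons.
Ala: 4 codons.
Gln: 2 codons.
Asp: 2 codons.
Ile: 3 codons.
Asp: 2 codons.
Cys: 2 codons.
4 × 4 × 2 × 2 × 3 × 2 × 2 = 768.

768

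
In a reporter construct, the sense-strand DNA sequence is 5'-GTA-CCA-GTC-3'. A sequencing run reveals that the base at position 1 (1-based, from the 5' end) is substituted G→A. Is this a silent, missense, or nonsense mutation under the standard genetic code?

missense

Position 1 falls in codon 1: GTA → Val.
After the substitution the codon is ATA → Ile.
Val ≠ Ile, so this is a missense mutation.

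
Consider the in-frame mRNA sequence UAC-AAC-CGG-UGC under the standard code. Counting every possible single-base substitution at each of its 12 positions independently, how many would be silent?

Codon 1 (UAC, Tyr): 1 synonymous substitution.
Codon 2 (AAC, Asn): 1 synonymous substitution.
Codon 3 (CGG, Arg): 4 synonymous substitutions.
Codon 4 (UGC, Cys): 1 synonymous substitution.
Total: 1 + 1 + 4 + 1 = 7.

7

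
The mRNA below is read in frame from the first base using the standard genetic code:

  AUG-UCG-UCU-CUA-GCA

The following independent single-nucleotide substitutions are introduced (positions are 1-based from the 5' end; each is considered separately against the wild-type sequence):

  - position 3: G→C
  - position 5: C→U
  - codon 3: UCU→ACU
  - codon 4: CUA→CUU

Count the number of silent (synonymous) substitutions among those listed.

1

Codon 1: AUG (Met) → AUC (Ile) — missense.
Codon 2: UCG (Ser) → UUG (Leu) — missense.
Codon 3: UCU (Ser) → ACU (Thr) — missense.
Codon 4: CUA (Leu) → CUU (Leu) — synonymous.
Synonymous: 1 of 4.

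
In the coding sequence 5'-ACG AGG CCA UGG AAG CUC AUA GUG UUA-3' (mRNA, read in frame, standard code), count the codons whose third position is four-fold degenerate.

Codon 1 ACG (Thr): third position 4-fold.
Codon 2 AGG (Arg): third position 2-fold.
Codon 3 CCA (Pro): third position 4-fold.
Codon 4 UGG (Trp): third position 1-fold.
Codon 5 AAG (Lys): third position 2-fold.
Codon 6 CUC (Leu): third position 4-fold.
Codon 7 AUA (Ile): third position 3-fold.
Codon 8 GUG (Val): third position 4-fold.
Codon 9 UUA (Leu): third position 2-fold.
Four-fold degenerate third positions: 4.

4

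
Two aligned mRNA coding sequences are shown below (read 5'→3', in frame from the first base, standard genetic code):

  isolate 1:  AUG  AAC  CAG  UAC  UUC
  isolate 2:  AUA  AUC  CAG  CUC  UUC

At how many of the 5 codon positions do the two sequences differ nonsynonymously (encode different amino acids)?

Codon 1: AUG Met / AUA Ile — nonsynonymous.
Codon 2: AAC Asn / AUC Ile — nonsynonymous.
Codon 3: CAG Gln / CAG Gln — identical.
Codon 4: UAC Tyr / CUC Leu — nonsynonymous.
Codon 5: UUC Phe / UUC Phe — identical.
Nonsynonymous differences: 3.

3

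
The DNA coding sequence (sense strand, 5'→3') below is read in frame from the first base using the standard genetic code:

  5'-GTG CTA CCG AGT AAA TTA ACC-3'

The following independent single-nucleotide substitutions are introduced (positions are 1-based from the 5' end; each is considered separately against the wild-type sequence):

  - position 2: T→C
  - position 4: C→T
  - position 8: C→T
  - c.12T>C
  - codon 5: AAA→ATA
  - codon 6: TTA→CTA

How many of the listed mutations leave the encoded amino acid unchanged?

3

Codon 1: GTG (Val) → GCG (Ala) — missense.
Codon 2: CTA (Leu) → TTA (Leu) — synonymous.
Codon 3: CCG (Pro) → CTG (Leu) — missense.
Codon 4: AGT (Ser) → AGC (Ser) — synonymous.
Codon 5: AAA (Lys) → ATA (Ile) — missense.
Codon 6: TTA (Leu) → CTA (Leu) — synonymous.
Synonymous: 3 of 6.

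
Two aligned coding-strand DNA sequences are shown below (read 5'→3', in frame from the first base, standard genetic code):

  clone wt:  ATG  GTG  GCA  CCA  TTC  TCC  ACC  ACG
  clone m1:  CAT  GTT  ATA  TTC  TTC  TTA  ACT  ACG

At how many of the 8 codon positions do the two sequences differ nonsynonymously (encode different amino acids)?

4

Codon 1: ATG Met / CAT His — nonsynonymous.
Codon 2: GTG Val / GTT Val — synonymous.
Codon 3: GCA Ala / ATA Ile — nonsynonymous.
Codon 4: CCA Pro / TTC Phe — nonsynonymous.
Codon 5: TTC Phe / TTC Phe — identical.
Codon 6: TCC Ser / TTA Leu — nonsynonymous.
Codon 7: ACC Thr / ACT Thr — synonymous.
Codon 8: ACG Thr / ACG Thr — identical.
Nonsynonymous differences: 4.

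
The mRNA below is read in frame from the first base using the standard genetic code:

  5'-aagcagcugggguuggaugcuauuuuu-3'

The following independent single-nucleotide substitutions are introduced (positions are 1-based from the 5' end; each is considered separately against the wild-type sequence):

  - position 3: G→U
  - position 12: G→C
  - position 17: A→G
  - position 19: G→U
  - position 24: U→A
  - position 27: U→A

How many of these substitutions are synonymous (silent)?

2

Codon 1: AAG (Lys) → AAU (Asn) — missense.
Codon 4: GGG (Gly) → GGC (Gly) — synonymous.
Codon 6: GAU (Asp) → GGU (Gly) — missense.
Codon 7: GCU (Ala) → UCU (Ser) — missense.
Codon 8: AUU (Ile) → AUA (Ile) — synonymous.
Codon 9: UUU (Phe) → UUA (Leu) — missense.
Synonymous: 2 of 6.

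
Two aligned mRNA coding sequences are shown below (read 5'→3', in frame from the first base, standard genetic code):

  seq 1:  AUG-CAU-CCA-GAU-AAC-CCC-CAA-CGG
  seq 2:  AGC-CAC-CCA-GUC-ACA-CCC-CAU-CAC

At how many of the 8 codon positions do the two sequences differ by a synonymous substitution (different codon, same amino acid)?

1

Codon 1: AUG Met / AGC Ser — nonsynonymous.
Codon 2: CAU His / CAC His — synonymous.
Codon 3: CCA Pro / CCA Pro — identical.
Codon 4: GAU Asp / GUC Val — nonsynonymous.
Codon 5: AAC Asn / ACA Thr — nonsynonymous.
Codon 6: CCC Pro / CCC Pro — identical.
Codon 7: CAA Gln / CAU His — nonsynonymous.
Codon 8: CGG Arg / CAC His — nonsynonymous.
Synonymous differences: 1.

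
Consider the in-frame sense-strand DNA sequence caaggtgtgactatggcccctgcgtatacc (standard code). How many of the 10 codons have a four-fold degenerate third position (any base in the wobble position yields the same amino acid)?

7

Codon 1 CAA (Gln): third position 2-fold.
Codon 2 GGT (Gly): third position 4-fold.
Codon 3 GTG (Val): third position 4-fold.
Codon 4 ACT (Thr): third position 4-fold.
Codon 5 ATG (Met): third position 1-fold.
Codon 6 GCC (Ala): third position 4-fold.
Codon 7 CCT (Pro): third position 4-fold.
Codon 8 GCG (Ala): third position 4-fold.
Codon 9 TAT (Tyr): third position 2-fold.
Codon 10 ACC (Thr): third position 4-fold.
Four-fold degenerate third positions: 7.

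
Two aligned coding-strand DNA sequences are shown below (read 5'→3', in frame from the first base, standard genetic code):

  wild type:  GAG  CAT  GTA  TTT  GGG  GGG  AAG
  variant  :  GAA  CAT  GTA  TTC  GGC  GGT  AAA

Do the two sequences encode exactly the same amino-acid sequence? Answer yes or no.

Codon 1: GAG Glu / GAA Glu — synonymous.
Codon 2: CAT His / CAT His — identical.
Codon 3: GTA Val / GTA Val — identical.
Codon 4: TTT Phe / TTC Phe — synonymous.
Codon 5: GGG Gly / GGC Gly — synonymous.
Codon 6: GGG Gly / GGT Gly — synonymous.
Codon 7: AAG Lys / AAA Lys — synonymous.
Nonsynonymous differences: 0 → same protein.

yes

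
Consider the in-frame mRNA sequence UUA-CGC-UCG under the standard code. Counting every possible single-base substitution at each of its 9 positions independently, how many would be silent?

8

Codon 1 (UUA, Leu): 2 synonymous substitutions.
Codon 2 (CGC, Arg): 3 synonymous substitutions.
Codon 3 (UCG, Ser): 3 synonymous substitutions.
Total: 2 + 3 + 3 = 8.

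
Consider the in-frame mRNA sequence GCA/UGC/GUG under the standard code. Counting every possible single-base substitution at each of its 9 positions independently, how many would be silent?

7

Codon 1 (GCA, Ala): 3 synonymous substitutions.
Codon 2 (UGC, Cys): 1 synonymous substitution.
Codon 3 (GUG, Val): 3 synonymous substitutions.
Total: 3 + 1 + 3 = 7.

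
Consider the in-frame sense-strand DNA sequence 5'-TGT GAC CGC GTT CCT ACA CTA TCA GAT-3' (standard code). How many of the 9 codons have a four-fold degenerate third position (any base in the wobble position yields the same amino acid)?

6

Codon 1 TGT (Cys): third position 2-fold.
Codon 2 GAC (Asp): third position 2-fold.
Codon 3 CGC (Arg): third position 4-fold.
Codon 4 GTT (Val): third position 4-fold.
Codon 5 CCT (Pro): third position 4-fold.
Codon 6 ACA (Thr): third position 4-fold.
Codon 7 CTA (Leu): third position 4-fold.
Codon 8 TCA (Ser): third position 4-fold.
Codon 9 GAT (Asp): third position 2-fold.
Four-fold degenerate third positions: 6.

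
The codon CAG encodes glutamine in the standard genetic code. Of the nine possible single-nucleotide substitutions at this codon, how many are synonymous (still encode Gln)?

1

Position 1: none → 0 synonymous.
Position 2: none → 0 synonymous.
Position 3: CAA → 1 synonymous.
Total: 0 + 0 + 1 = 1.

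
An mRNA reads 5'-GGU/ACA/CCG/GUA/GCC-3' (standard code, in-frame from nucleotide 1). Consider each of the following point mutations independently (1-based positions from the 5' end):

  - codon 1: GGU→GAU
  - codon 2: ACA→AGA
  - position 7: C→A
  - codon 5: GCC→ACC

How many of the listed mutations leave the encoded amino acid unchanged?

0

Codon 1: GGU (Gly) → GAU (Asp) — missense.
Codon 2: ACA (Thr) → AGA (Arg) — missense.
Codon 3: CCG (Pro) → ACG (Thr) — missense.
Codon 5: GCC (Ala) → ACC (Thr) — missense.
Synonymous: 0 of 4.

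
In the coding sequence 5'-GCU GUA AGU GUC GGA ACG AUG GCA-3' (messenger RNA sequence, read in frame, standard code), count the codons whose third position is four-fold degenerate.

Codon 1 GCU (Ala): third position 4-fold.
Codon 2 GUA (Val): third position 4-fold.
Codon 3 AGU (Ser): third position 2-fold.
Codon 4 GUC (Val): third position 4-fold.
Codon 5 GGA (Gly): third position 4-fold.
Codon 6 ACG (Thr): third position 4-fold.
Codon 7 AUG (Met): third position 1-fold.
Codon 8 GCA (Ala): third position 4-fold.
Four-fold degenerate third positions: 6.

6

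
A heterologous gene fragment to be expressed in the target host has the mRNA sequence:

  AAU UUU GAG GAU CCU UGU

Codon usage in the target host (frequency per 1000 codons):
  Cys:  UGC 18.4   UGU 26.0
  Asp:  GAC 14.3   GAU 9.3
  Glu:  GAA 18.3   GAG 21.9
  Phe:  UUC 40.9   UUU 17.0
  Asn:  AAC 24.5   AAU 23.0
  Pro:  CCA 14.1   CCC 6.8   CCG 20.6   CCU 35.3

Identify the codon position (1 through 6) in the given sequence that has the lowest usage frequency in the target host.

4

Codon 1 AAU (Asn): 23.0 per 1000.
Codon 2 UUU (Phe): 17.0 per 1000.
Codon 3 GAG (Glu): 21.9 per 1000.
Codon 4 GAU (Asp): 9.3 per 1000.
Codon 5 CCU (Pro): 35.3 per 1000.
Codon 6 UGU (Cys): 26.0 per 1000.
Lowest frequency is 9.3 at codon 4.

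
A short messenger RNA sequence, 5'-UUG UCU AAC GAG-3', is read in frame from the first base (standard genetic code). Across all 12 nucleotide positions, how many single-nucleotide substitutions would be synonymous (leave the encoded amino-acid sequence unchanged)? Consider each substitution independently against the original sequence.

Codon 1 (UUG, Leu): 2 synonymous substitutions.
Codon 2 (UCU, Ser): 3 synonymous substitutions.
Codon 3 (AAC, Asn): 1 synonymous substitution.
Codon 4 (GAG, Glu): 1 synonymous substitution.
Total: 2 + 3 + 1 + 1 = 7.

7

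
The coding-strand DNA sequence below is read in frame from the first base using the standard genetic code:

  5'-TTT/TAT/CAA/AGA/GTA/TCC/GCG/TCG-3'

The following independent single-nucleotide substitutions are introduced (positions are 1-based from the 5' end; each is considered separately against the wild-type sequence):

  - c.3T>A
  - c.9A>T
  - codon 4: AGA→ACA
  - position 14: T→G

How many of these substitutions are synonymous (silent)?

0

Codon 1: TTT (Phe) → TTA (Leu) — missense.
Codon 3: CAA (Gln) → CAT (His) — missense.
Codon 4: AGA (Arg) → ACA (Thr) — missense.
Codon 5: GTA (Val) → GGA (Gly) — missense.
Synonymous: 0 of 4.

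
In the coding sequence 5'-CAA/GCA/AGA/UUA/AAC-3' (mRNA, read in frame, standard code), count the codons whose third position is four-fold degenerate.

1

Codon 1 CAA (Gln): third position 2-fold.
Codon 2 GCA (Ala): third position 4-fold.
Codon 3 AGA (Arg): third position 2-fold.
Codon 4 UUA (Leu): third position 2-fold.
Codon 5 AAC (Asn): third position 2-fold.
Four-fold degenerate third positions: 1.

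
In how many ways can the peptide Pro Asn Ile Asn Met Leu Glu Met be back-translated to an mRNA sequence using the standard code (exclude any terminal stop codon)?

Pro: 4 codons.
Asn: 2 codons.
Ile: 3 codons.
Asn: 2 codons.
Met: 1 codon.
Leu: 6 codons.
Glu: 2 codons.
Met: 1 codon.
4 × 2 × 3 × 2 × 1 × 6 × 2 × 1 = 576.

576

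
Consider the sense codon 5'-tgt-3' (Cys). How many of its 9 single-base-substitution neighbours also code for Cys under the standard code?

1

Position 1: none → 0 synonymous.
Position 2: none → 0 synonymous.
Position 3: TGC → 1 synonymous.
Total: 0 + 0 + 1 = 1.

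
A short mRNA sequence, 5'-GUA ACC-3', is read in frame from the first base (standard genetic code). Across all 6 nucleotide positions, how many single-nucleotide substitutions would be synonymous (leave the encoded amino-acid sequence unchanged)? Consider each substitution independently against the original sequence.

Codon 1 (GUA, Val): 3 synonymous substitutions.
Codon 2 (ACC, Thr): 3 synonymous substitutions.
Total: 3 + 3 = 6.

6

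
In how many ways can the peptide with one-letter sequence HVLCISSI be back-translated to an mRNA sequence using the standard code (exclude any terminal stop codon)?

31104

His: 2 codons.
Val: 4 codons.
Leu: 6 codons.
Cys: 2 codons.
Ile: 3 codons.
Ser: 6 codons.
Ser: 6 codons.
Ile: 3 codons.
2 × 4 × 6 × 2 × 3 × 6 × 6 × 3 = 31104.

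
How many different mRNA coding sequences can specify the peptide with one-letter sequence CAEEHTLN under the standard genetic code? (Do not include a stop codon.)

3072

Cys: 2 codons.
Ala: 4 codons.
Glu: 2 codons.
Glu: 2 codons.
His: 2 codons.
Thr: 4 codons.
Leu: 6 codons.
Asn: 2 codons.
2 × 4 × 2 × 2 × 2 × 4 × 6 × 2 = 3072.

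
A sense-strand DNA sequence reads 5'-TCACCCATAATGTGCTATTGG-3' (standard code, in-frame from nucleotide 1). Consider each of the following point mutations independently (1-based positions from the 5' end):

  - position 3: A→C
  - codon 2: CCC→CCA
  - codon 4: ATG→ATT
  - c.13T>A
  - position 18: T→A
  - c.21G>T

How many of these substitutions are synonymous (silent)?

2

Codon 1: TCA (Ser) → TCC (Ser) — synonymous.
Codon 2: CCC (Pro) → CCA (Pro) — synonymous.
Codon 4: ATG (Met) → ATT (Ile) — missense.
Codon 5: TGC (Cys) → AGC (Ser) — missense.
Codon 6: TAT (Tyr) → TAA (Stop) — nonsense.
Codon 7: TGG (Trp) → TGT (Cys) — missense.
Synonymous: 2 of 6.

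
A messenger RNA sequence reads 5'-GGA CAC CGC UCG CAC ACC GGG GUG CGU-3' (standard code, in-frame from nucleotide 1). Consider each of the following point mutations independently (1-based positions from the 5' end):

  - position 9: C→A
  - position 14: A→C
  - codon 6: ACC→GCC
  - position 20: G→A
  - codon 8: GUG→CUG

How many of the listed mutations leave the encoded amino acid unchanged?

Codon 3: CGC (Arg) → CGA (Arg) — synonymous.
Codon 5: CAC (His) → CCC (Pro) — missense.
Codon 6: ACC (Thr) → GCC (Ala) — missense.
Codon 7: GGG (Gly) → GAG (Glu) — missense.
Codon 8: GUG (Val) → CUG (Leu) — missense.
Synonymous: 1 of 5.

1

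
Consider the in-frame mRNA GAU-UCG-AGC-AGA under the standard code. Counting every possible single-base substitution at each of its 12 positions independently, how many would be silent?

Codon 1 (GAU, Asp): 1 synonymous substitution.
Codon 2 (UCG, Ser): 3 synonymous substitutions.
Codon 3 (AGC, Ser): 1 synonymous substitution.
Codon 4 (AGA, Arg): 2 synonymous substitutions.
Total: 1 + 3 + 1 + 2 = 7.

7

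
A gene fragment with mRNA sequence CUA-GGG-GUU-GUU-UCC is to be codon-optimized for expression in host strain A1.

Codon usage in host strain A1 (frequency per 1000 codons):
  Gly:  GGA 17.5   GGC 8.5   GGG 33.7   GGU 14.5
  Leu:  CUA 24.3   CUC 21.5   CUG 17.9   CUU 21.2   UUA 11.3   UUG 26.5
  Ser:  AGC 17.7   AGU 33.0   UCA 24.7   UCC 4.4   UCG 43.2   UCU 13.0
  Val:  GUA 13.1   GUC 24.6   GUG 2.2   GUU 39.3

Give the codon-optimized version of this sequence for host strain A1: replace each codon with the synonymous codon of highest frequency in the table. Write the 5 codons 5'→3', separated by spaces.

UUG GGG GUU GUU UCG

Codon 1 (Leu): best is UUG at 26.5.
Codon 2 (Gly): best is GGG at 33.7.
Codon 3 (Val): best is GUU at 39.3.
Codon 4 (Val): best is GUU at 39.3.
Codon 5 (Ser): best is UCG at 43.2.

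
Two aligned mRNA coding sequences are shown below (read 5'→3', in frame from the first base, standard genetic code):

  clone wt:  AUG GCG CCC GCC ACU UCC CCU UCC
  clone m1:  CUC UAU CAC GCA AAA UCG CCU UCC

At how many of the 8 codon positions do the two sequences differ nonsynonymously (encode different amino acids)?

Codon 1: AUG Met / CUC Leu — nonsynonymous.
Codon 2: GCG Ala / UAU Tyr — nonsynonymous.
Codon 3: CCC Pro / CAC His — nonsynonymous.
Codon 4: GCC Ala / GCA Ala — synonymous.
Codon 5: ACU Thr / AAA Lys — nonsynonymous.
Codon 6: UCC Ser / UCG Ser — synonymous.
Codon 7: CCU Pro / CCU Pro — identical.
Codon 8: UCC Ser / UCC Ser — identical.
Nonsynonymous differences: 4.

4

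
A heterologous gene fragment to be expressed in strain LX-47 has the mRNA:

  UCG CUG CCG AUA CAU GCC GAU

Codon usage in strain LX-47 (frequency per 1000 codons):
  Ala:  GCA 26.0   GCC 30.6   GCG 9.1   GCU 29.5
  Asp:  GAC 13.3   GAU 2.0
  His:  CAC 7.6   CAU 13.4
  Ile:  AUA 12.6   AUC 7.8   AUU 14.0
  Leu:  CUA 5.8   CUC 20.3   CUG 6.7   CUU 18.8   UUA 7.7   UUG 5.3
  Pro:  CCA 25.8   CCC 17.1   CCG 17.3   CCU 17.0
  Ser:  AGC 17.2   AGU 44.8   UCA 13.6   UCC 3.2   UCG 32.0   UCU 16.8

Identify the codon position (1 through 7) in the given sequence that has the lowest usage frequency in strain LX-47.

Codon 1 UCG (Ser): 32.0 per 1000.
Codon 2 CUG (Leu): 6.7 per 1000.
Codon 3 CCG (Pro): 17.3 per 1000.
Codon 4 AUA (Ile): 12.6 per 1000.
Codon 5 CAU (His): 13.4 per 1000.
Codon 6 GCC (Ala): 30.6 per 1000.
Codon 7 GAU (Asp): 2.0 per 1000.
Lowest frequency is 2.0 at codon 7.

7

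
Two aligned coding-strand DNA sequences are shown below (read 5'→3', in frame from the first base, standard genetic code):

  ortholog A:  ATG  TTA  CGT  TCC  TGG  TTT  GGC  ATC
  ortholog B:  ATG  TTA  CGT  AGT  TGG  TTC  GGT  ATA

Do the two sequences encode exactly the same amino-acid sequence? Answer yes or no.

Codon 1: ATG Met / ATG Met — identical.
Codon 2: TTA Leu / TTA Leu — identical.
Codon 3: CGT Arg / CGT Arg — identical.
Codon 4: TCC Ser / AGT Ser — synonymous.
Codon 5: TGG Trp / TGG Trp — identical.
Codon 6: TTT Phe / TTC Phe — synonymous.
Codon 7: GGC Gly / GGT Gly — synonymous.
Codon 8: ATC Ile / ATA Ile — synonymous.
Nonsynonymous differences: 0 → same protein.

yes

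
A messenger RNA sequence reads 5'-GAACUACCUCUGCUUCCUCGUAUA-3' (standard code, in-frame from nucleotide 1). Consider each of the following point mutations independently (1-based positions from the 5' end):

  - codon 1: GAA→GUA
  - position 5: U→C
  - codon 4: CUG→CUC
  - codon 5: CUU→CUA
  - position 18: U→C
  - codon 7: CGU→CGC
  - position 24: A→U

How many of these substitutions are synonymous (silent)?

Codon 1: GAA (Glu) → GUA (Val) — missense.
Codon 2: CUA (Leu) → CCA (Pro) — missense.
Codon 4: CUG (Leu) → CUC (Leu) — synonymous.
Codon 5: CUU (Leu) → CUA (Leu) — synonymous.
Codon 6: CCU (Pro) → CCC (Pro) — synonymous.
Codon 7: CGU (Arg) → CGC (Arg) — synonymous.
Codon 8: AUA (Ile) → AUU (Ile) — synonymous.
Synonymous: 5 of 7.

5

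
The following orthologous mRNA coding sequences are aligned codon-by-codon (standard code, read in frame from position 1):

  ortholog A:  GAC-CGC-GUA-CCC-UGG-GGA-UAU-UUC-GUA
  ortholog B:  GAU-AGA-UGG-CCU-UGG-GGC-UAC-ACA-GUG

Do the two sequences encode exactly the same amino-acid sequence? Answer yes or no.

no

Codon 1: GAC Asp / GAU Asp — synonymous.
Codon 2: CGC Arg / AGA Arg — synonymous.
Codon 3: GUA Val / UGG Trp — nonsynonymous.
Codon 4: CCC Pro / CCU Pro — synonymous.
Codon 5: UGG Trp / UGG Trp — identical.
Codon 6: GGA Gly / GGC Gly — synonymous.
Codon 7: UAU Tyr / UAC Tyr — synonymous.
Codon 8: UUC Phe / ACA Thr — nonsynonymous.
Codon 9: GUA Val / GUG Val — synonymous.
Nonsynonymous differences: 2 → different protein.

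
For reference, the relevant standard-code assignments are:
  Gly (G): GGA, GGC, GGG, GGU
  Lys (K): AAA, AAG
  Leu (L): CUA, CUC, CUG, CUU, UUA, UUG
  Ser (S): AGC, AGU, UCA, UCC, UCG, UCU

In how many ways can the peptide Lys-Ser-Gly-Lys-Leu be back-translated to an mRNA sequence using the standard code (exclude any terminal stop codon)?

576

Lys: 2 codons.
Ser: 6 codons.
Gly: 4 codons.
Lys: 2 codons.
Leu: 6 codons.
2 × 6 × 4 × 2 × 6 = 576.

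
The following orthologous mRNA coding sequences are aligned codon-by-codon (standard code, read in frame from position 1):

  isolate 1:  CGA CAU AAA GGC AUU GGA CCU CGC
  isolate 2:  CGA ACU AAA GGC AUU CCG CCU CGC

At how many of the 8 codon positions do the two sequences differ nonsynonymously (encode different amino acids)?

2

Codon 1: CGA Arg / CGA Arg — identical.
Codon 2: CAU His / ACU Thr — nonsynonymous.
Codon 3: AAA Lys / AAA Lys — identical.
Codon 4: GGC Gly / GGC Gly — identical.
Codon 5: AUU Ile / AUU Ile — identical.
Codon 6: GGA Gly / CCG Pro — nonsynonymous.
Codon 7: CCU Pro / CCU Pro — identical.
Codon 8: CGC Arg / CGC Arg — identical.
Nonsynonymous differences: 2.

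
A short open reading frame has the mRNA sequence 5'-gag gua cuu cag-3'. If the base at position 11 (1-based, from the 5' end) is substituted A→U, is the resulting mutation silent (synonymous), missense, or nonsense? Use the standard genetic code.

missense

Position 11 falls in codon 4: CAG → Gln.
After the substitution the codon is CUG → Leu.
Gln ≠ Leu, so this is a missense mutation.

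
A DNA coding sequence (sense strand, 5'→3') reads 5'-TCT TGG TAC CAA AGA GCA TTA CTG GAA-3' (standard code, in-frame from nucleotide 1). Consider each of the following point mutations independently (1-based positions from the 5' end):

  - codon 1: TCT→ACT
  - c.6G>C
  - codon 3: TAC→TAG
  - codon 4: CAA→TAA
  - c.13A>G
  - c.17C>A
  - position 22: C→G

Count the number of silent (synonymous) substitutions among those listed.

Codon 1: TCT (Ser) → ACT (Thr) — missense.
Codon 2: TGG (Trp) → TGC (Cys) — missense.
Codon 3: TAC (Tyr) → TAG (Stop) — nonsense.
Codon 4: CAA (Gln) → TAA (Stop) — nonsense.
Codon 5: AGA (Arg) → GGA (Gly) — missense.
Codon 6: GCA (Ala) → GAA (Glu) — missense.
Codon 8: CTG (Leu) → GTG (Val) — missense.
Synonymous: 0 of 7.

0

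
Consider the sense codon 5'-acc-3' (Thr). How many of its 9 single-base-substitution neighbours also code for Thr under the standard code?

3

Position 1: none → 0 synonymous.
Position 2: none → 0 synonymous.
Position 3: ACU, ACA, ACG → 3 synonymous.
Total: 0 + 0 + 3 = 3.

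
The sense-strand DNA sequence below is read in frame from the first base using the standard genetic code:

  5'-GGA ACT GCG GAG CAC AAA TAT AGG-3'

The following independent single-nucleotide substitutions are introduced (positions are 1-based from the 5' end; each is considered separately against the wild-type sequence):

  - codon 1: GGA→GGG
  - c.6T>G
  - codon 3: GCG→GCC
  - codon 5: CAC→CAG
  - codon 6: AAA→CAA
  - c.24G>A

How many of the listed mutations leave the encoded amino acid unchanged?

Codon 1: GGA (Gly) → GGG (Gly) — synonymous.
Codon 2: ACT (Thr) → ACG (Thr) — synonymous.
Codon 3: GCG (Ala) → GCC (Ala) — synonymous.
Codon 5: CAC (His) → CAG (Gln) — missense.
Codon 6: AAA (Lys) → CAA (Gln) — missense.
Codon 8: AGG (Arg) → AGA (Arg) — synonymous.
Synonymous: 4 of 6.

4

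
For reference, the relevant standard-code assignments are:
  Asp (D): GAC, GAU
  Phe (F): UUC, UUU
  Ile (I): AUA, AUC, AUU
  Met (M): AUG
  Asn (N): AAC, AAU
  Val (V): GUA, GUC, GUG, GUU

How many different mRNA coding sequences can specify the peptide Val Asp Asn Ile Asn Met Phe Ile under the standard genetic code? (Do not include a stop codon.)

576

Val: 4 codons.
Asp: 2 codons.
Asn: 2 codons.
Ile: 3 codons.
Asn: 2 codons.
Met: 1 codon.
Phe: 2 codons.
Ile: 3 codons.
4 × 2 × 2 × 3 × 2 × 1 × 2 × 3 = 576.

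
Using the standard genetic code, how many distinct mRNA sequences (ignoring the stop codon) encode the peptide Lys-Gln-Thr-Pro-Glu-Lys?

256

Lys: 2 codons.
Gln: 2 codons.
Thr: 4 codons.
Pro: 4 codons.
Glu: 2 codons.
Lys: 2 codons.
2 × 2 × 4 × 4 × 2 × 2 = 256.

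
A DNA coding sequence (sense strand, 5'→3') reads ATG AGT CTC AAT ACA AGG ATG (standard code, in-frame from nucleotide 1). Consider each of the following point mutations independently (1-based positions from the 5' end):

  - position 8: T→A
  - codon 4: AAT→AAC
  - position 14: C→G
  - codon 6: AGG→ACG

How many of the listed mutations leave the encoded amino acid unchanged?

Codon 3: CTC (Leu) → CAC (His) — missense.
Codon 4: AAT (Asn) → AAC (Asn) — synonymous.
Codon 5: ACA (Thr) → AGA (Arg) — missense.
Codon 6: AGG (Arg) → ACG (Thr) — missense.
Synonymous: 1 of 4.

1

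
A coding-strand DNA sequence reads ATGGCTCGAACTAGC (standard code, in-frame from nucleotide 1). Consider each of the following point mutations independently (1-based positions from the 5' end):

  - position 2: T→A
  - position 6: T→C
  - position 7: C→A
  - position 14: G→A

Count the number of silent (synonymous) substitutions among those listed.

Codon 1: ATG (Met) → AAG (Lys) — missense.
Codon 2: GCT (Ala) → GCC (Ala) — synonymous.
Codon 3: CGA (Arg) → AGA (Arg) — synonymous.
Codon 5: AGC (Ser) → AAC (Asn) — missense.
Synonymous: 2 of 4.

2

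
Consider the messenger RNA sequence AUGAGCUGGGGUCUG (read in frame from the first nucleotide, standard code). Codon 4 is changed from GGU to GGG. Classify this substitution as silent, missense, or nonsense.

silent

Position 12 falls in codon 4: GGU → Gly.
After the substitution the codon is GGG → Gly.
Both encode Gly, so the change is synonymous.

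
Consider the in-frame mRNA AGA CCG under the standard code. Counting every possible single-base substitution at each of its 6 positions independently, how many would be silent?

Codon 1 (AGA, Arg): 2 synonymous substitutions.
Codon 2 (CCG, Pro): 3 synonymous substitutions.
Total: 2 + 3 = 5.

5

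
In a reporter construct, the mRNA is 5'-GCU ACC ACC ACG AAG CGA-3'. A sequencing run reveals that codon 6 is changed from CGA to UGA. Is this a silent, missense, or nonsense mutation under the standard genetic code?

Position 16 falls in codon 6: CGA → Arg.
After the substitution the codon is UGA → Stop.
The new codon is a stop codon, so this is a nonsense mutation.

nonsense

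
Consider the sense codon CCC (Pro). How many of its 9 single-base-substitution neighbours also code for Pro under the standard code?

Position 1: none → 0 synonymous.
Position 2: none → 0 synonymous.
Position 3: CCT, CCA, CCG → 3 synonymous.
Total: 0 + 0 + 3 = 3.

3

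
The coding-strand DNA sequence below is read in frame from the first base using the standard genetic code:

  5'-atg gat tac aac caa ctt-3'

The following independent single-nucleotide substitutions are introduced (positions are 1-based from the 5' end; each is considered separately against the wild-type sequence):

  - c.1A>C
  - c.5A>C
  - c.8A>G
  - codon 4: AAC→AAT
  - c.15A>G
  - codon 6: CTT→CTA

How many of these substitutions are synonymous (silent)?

3

Codon 1: ATG (Met) → CTG (Leu) — missense.
Codon 2: GAT (Asp) → GCT (Ala) — missense.
Codon 3: TAC (Tyr) → TGC (Cys) — missense.
Codon 4: AAC (Asn) → AAT (Asn) — synonymous.
Codon 5: CAA (Gln) → CAG (Gln) — synonymous.
Codon 6: CTT (Leu) → CTA (Leu) — synonymous.
Synonymous: 3 of 6.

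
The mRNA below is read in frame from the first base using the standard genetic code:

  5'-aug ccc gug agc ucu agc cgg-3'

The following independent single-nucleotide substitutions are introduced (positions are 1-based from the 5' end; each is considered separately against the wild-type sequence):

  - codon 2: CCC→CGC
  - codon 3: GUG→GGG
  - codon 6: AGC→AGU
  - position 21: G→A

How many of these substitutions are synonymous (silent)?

Codon 2: CCC (Pro) → CGC (Arg) — missense.
Codon 3: GUG (Val) → GGG (Gly) — missense.
Codon 6: AGC (Ser) → AGU (Ser) — synonymous.
Codon 7: CGG (Arg) → CGA (Arg) — synonymous.
Synonymous: 2 of 4.

2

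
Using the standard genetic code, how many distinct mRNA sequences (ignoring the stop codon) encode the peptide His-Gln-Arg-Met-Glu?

His: 2 codons.
Gln: 2 codons.
Arg: 6 codons.
Met: 1 codon.
Glu: 2 codons.
2 × 2 × 6 × 1 × 2 = 48.

48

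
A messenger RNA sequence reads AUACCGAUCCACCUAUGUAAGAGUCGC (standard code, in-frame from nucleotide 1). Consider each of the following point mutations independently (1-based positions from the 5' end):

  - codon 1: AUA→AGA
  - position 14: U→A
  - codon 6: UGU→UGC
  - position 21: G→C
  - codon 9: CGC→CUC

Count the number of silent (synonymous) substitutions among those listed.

1

Codon 1: AUA (Ile) → AGA (Arg) — missense.
Codon 5: CUA (Leu) → CAA (Gln) — missense.
Codon 6: UGU (Cys) → UGC (Cys) — synonymous.
Codon 7: AAG (Lys) → AAC (Asn) — missense.
Codon 9: CGC (Arg) → CUC (Leu) — missense.
Synonymous: 1 of 5.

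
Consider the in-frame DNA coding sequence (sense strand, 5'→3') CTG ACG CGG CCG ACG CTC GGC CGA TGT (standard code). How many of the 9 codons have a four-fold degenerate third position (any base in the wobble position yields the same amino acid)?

8

Codon 1 CTG (Leu): third position 4-fold.
Codon 2 ACG (Thr): third position 4-fold.
Codon 3 CGG (Arg): third position 4-fold.
Codon 4 CCG (Pro): third position 4-fold.
Codon 5 ACG (Thr): third position 4-fold.
Codon 6 CTC (Leu): third position 4-fold.
Codon 7 GGC (Gly): third position 4-fold.
Codon 8 CGA (Arg): third position 4-fold.
Codon 9 TGT (Cys): third position 2-fold.
Four-fold degenerate third positions: 8.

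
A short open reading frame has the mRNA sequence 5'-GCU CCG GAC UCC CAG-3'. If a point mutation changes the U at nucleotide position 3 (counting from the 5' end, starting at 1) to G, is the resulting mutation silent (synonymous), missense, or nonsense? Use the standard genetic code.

Position 3 falls in codon 1: GCU → Ala.
After the substitution the codon is GCG → Ala.
Both encode Ala, so the change is synonymous.

silent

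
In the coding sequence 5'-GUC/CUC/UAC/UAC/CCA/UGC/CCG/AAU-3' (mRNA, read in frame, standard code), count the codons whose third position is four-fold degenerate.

Codon 1 GUC (Val): third position 4-fold.
Codon 2 CUC (Leu): third position 4-fold.
Codon 3 UAC (Tyr): third position 2-fold.
Codon 4 UAC (Tyr): third position 2-fold.
Codon 5 CCA (Pro): third position 4-fold.
Codon 6 UGC (Cys): third position 2-fold.
Codon 7 CCG (Pro): third position 4-fold.
Codon 8 AAU (Asn): third position 2-fold.
Four-fold degenerate third positions: 4.

4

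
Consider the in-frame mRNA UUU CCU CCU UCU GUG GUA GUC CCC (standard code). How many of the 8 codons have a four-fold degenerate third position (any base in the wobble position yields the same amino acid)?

Codon 1 UUU (Phe): third position 2-fold.
Codon 2 CCU (Pro): third position 4-fold.
Codon 3 CCU (Pro): third position 4-fold.
Codon 4 UCU (Ser): third position 4-fold.
Codon 5 GUG (Val): third position 4-fold.
Codon 6 GUA (Val): third position 4-fold.
Codon 7 GUC (Val): third position 4-fold.
Codon 8 CCC (Pro): third position 4-fold.
Four-fold degenerate third positions: 7.

7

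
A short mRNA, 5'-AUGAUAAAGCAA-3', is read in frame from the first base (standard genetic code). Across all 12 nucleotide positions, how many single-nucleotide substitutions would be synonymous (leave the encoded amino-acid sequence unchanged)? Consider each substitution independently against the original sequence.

Codon 1 (AUG, Met): 0 synonymous substitutions.
Codon 2 (AUA, Ile): 2 synonymous substitutions.
Codon 3 (AAG, Lys): 1 synonymous substitution.
Codon 4 (CAA, Gln): 1 synonymous substitution.
Total: 0 + 2 + 1 + 1 = 4.

4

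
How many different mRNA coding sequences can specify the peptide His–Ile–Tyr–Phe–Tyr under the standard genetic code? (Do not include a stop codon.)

His: 2 codons.
Ile: 3 codons.
Tyr: 2 codons.
Phe: 2 codons.
Tyr: 2 codons.
2 × 3 × 2 × 2 × 2 = 48.

48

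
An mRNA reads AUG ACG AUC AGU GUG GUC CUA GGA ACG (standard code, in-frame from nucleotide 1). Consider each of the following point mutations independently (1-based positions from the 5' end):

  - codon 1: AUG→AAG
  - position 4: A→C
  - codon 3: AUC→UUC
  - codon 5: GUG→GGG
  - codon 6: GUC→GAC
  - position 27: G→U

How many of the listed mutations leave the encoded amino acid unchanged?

1

Codon 1: AUG (Met) → AAG (Lys) — missense.
Codon 2: ACG (Thr) → CCG (Pro) — missense.
Codon 3: AUC (Ile) → UUC (Phe) — missense.
Codon 5: GUG (Val) → GGG (Gly) — missense.
Codon 6: GUC (Val) → GAC (Asp) — missense.
Codon 9: ACG (Thr) → ACU (Thr) — synonymous.
Synonymous: 1 of 6.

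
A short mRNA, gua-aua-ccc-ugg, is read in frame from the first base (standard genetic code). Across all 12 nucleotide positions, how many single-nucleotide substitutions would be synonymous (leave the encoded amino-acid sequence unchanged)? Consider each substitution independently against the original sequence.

8

Codon 1 (GUA, Val): 3 synonymous substitutions.
Codon 2 (AUA, Ile): 2 synonymous substitutions.
Codon 3 (CCC, Pro): 3 synonymous substitutions.
Codon 4 (UGG, Trp): 0 synonymous substitutions.
Total: 3 + 2 + 3 + 0 = 8.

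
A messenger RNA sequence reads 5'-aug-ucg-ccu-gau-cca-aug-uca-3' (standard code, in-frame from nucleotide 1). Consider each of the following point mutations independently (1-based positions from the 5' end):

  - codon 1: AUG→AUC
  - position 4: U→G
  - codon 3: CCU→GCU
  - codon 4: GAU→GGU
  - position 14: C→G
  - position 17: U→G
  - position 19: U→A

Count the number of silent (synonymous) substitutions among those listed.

Codon 1: AUG (Met) → AUC (Ile) — missense.
Codon 2: UCG (Ser) → GCG (Ala) — missense.
Codon 3: CCU (Pro) → GCU (Ala) — missense.
Codon 4: GAU (Asp) → GGU (Gly) — missense.
Codon 5: CCA (Pro) → CGA (Arg) — missense.
Codon 6: AUG (Met) → AGG (Arg) — missense.
Codon 7: UCA (Ser) → ACA (Thr) — missense.
Synonymous: 0 of 7.

0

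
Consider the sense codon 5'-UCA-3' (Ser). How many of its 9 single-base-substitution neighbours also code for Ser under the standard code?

Position 1: none → 0 synonymous.
Position 2: none → 0 synonymous.
Position 3: UCU, UCC, UCG → 3 synonymous.
Total: 0 + 0 + 3 = 3.

3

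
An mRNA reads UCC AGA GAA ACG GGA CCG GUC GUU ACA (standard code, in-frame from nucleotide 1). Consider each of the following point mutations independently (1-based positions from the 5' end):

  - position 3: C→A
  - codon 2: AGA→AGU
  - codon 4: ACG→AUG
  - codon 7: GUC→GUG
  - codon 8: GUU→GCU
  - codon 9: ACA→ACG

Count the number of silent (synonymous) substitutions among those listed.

Codon 1: UCC (Ser) → UCA (Ser) — synonymous.
Codon 2: AGA (Arg) → AGU (Ser) — missense.
Codon 4: ACG (Thr) → AUG (Met) — missense.
Codon 7: GUC (Val) → GUG (Val) — synonymous.
Codon 8: GUU (Val) → GCU (Ala) — missense.
Codon 9: ACA (Thr) → ACG (Thr) — synonymous.
Synonymous: 3 of 6.

3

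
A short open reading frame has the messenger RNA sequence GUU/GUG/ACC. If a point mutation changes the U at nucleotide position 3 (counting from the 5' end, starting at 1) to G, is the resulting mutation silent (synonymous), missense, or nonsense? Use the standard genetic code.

silent

Position 3 falls in codon 1: GUU → Val.
After the substitution the codon is GUG → Val.
Both encode Val, so the change is synonymous.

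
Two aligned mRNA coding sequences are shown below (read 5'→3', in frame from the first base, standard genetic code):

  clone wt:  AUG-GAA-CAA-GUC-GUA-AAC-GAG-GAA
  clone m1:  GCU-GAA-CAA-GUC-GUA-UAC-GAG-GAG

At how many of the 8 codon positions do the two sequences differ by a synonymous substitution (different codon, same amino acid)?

1

Codon 1: AUG Met / GCU Ala — nonsynonymous.
Codon 2: GAA Glu / GAA Glu — identical.
Codon 3: CAA Gln / CAA Gln — identical.
Codon 4: GUC Val / GUC Val — identical.
Codon 5: GUA Val / GUA Val — identical.
Codon 6: AAC Asn / UAC Tyr — nonsynonymous.
Codon 7: GAG Glu / GAG Glu — identical.
Codon 8: GAA Glu / GAG Glu — synonymous.
Synonymous differences: 1.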